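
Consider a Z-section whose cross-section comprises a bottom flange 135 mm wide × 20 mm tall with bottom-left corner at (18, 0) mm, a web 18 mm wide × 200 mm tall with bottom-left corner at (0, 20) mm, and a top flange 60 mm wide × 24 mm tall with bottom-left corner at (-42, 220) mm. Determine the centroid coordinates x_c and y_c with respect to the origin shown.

x_c = 31.78 mm, y_c = 102.47 mm

Part | A | x̄ᵢ | ȳᵢ | A·x̄ᵢ | A·ȳᵢ
bottom flange | 2700.00 | 85.50 | 10.00 | 230850.00 | 27000.00
web | 3600.00 | 9.00 | 120.00 | 32400.00 | 432000.00
top flange | 1440.00 | -12.00 | 232.00 | -17280.00 | 334080.00
Σ | 7740.00 |  |  | 245970.00 | 793080.00
x_c = 245970.00 / 7740.00 = 31.78 mm
y_c = 793080.00 / 7740.00 = 102.47 mm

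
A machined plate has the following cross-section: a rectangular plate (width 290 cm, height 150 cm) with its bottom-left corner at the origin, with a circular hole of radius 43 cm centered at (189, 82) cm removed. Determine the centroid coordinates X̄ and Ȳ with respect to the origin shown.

X̄ = 138.22 cm, Ȳ = 73.92 cm

plate: A = 290 × 150 = 43500.00, centroid at (145.00, 75.00).
hole: A = −π·43² = -5808.80, centroid at (189.00, 82.00).
ΣA = 37691.20 cm², ΣAX̄ = 5209635.89 cm³, ΣAȲ = 2786178.01 cm³.
X̄ = 5209635.89/37691.20 = 138.22 cm; Ȳ = 2786178.01/37691.20 = 73.92 cm.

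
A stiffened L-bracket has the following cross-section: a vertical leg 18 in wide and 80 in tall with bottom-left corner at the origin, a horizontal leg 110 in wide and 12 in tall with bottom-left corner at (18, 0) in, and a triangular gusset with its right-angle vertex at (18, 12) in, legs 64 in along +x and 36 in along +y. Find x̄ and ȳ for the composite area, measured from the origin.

Part | A | x̄ᵢ | ȳᵢ | A·x̄ᵢ | A·ȳᵢ
vertical leg | 1440.00 | 9.00 | 40.00 | 12960.00 | 57600.00
horizontal leg | 1320.00 | 73.00 | 6.00 | 96360.00 | 7920.00
gusset | 1152.00 | 39.33 | 24.00 | 45312.00 | 27648.00
Σ | 3912.00 |  |  | 154632.00 | 93168.00
x̄ = 154632.00 / 3912.00 = 39.53 in
ȳ = 93168.00 / 3912.00 = 23.82 in

x̄ = 39.53 in, ȳ = 23.82 in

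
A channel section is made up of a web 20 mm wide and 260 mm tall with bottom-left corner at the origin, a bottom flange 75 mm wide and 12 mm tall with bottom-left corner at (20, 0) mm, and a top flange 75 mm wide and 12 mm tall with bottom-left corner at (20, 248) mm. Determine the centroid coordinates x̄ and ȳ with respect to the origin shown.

web: A = 20 × 260 = 5200.00, centroid at (10.00, 130.00).
bottom flange: A = 75 × 12 = 900.00, centroid at (57.50, 6.00).
top flange: A = 75 × 12 = 900.00, centroid at (57.50, 254.00).
ΣA = 7000.00 mm²
ΣAx̄ = (5200.00)(10.00) + (900.00)(57.50) + (900.00)(57.50) = 155500.00 mm³
ΣAȳ = (5200.00)(130.00) + (900.00)(6.00) + (900.00)(254.00) = 910000.00 mm³
x̄ = 155500.00 / 7000.00 = 22.21 mm
ȳ = 910000.00 / 7000.00 = 130.00 mm

x̄ = 22.21 mm, ȳ = 130.00 mm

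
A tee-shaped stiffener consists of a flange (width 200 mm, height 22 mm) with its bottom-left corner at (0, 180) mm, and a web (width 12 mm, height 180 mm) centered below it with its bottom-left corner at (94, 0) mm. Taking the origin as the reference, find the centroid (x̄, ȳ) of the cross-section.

x̄ = 100.00 mm, ȳ = 157.74 mm

web: A = 12 × 180 = 2160.00, centroid at (100.00, 90.00).
flange: A = 200 × 22 = 4400.00, centroid at (100.00, 191.00).
ΣA = 6560.00 mm²
ΣAx̄ = (2160.00)(100.00) + (4400.00)(100.00) = 656000.00 mm³
ΣAȳ = (2160.00)(90.00) + (4400.00)(191.00) = 1034800.00 mm³
x̄ = 656000.00 / 6560.00 = 100.00 mm
ȳ = 1034800.00 / 6560.00 = 157.74 mm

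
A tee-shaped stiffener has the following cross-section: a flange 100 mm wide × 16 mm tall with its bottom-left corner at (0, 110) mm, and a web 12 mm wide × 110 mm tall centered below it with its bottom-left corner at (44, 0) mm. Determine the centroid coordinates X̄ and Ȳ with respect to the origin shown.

X̄ = 50.00 mm, Ȳ = 89.52 mm

Part | A | x̄ᵢ | ȳᵢ | A·x̄ᵢ | A·ȳᵢ
web | 1320.00 | 50.00 | 55.00 | 66000.00 | 72600.00
flange | 1600.00 | 50.00 | 118.00 | 80000.00 | 188800.00
Σ | 2920.00 |  |  | 146000.00 | 261400.00
X̄ = 146000.00 / 2920.00 = 50.00 mm
Ȳ = 261400.00 / 2920.00 = 89.52 mm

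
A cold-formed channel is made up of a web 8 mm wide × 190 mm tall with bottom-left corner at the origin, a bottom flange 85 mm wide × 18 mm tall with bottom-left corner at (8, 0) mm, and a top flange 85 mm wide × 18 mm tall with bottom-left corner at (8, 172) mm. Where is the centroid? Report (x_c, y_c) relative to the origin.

web: A = 8 × 190 = 1520.00, centroid at (4.00, 95.00).
bottom flange: A = 85 × 18 = 1530.00, centroid at (50.50, 9.00).
top flange: A = 85 × 18 = 1530.00, centroid at (50.50, 181.00).
ΣA = 4580.00 mm²
ΣAx_c = (1520.00)(4.00) + (1530.00)(50.50) + (1530.00)(50.50) = 160610.00 mm³
ΣAy_c = (1520.00)(95.00) + (1530.00)(9.00) + (1530.00)(181.00) = 435100.00 mm³
x_c = 160610.00 / 4580.00 = 35.07 mm
y_c = 435100.00 / 4580.00 = 95.00 mm

x_c = 35.07 mm, y_c = 95.00 mm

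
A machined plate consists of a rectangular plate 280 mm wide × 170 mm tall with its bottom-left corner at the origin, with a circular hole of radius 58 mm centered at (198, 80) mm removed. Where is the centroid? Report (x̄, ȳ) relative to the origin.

x̄ = 123.45 mm, ȳ = 86.43 mm

plate: A = 280 × 170 = 47600.00, centroid at (140.00, 85.00).
hole: A = −π·58² = -10568.32, centroid at (198.00, 80.00).
ΣA = 37031.68 mm²
ΣAx̄ = (47600.00)(140.00) + (-10568.32)(198.00) = 4571473.10 mm³
ΣAȳ = (47600.00)(85.00) + (-10568.32)(80.00) = 3200534.59 mm³
x̄ = 4571473.10 / 37031.68 = 123.45 mm
ȳ = 3200534.59 / 37031.68 = 86.43 mm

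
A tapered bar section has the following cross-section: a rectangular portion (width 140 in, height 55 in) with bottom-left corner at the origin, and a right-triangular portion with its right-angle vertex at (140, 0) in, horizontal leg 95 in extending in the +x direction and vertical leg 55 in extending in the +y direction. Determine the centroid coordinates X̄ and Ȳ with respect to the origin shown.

X̄ = 95.76 in, Ȳ = 25.18 in

rectangular portion: A = 140 × 55 = 7700.00, centroid at (70.00, 27.50).
triangular portion: A = ½·95·55 = 2612.50, centroid at (171.67, 18.33).
ΣA = 10312.50 in², ΣAX̄ = 987479.17 in³, ΣAȲ = 259645.83 in³.
X̄ = 987479.17/10312.50 = 95.76 in; Ȳ = 259645.83/10312.50 = 25.18 in.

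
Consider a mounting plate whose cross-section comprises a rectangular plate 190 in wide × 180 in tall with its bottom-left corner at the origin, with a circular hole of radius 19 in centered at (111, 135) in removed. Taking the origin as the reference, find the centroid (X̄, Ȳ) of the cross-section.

plate: A = 190 × 180 = 34200.00, centroid at (95.00, 90.00).
hole: A = −π·19² = -1134.11, centroid at (111.00, 135.00).
ΣA = 33065.89 in²
ΣAX̄ = (34200.00)(95.00) + (-1134.11)(111.00) = 3123113.24 in³
ΣAȲ = (34200.00)(90.00) + (-1134.11)(135.00) = 2924894.48 in³
X̄ = 3123113.24 / 33065.89 = 94.45 in
Ȳ = 2924894.48 / 33065.89 = 88.46 in

X̄ = 94.45 in, Ȳ = 88.46 in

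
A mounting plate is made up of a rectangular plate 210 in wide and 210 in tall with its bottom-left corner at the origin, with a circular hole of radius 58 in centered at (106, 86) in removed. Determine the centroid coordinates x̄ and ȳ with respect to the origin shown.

plate: A = 210 × 210 = 44100.00, centroid at (105.00, 105.00).
hole: A = −π·58² = -10568.32, centroid at (106.00, 86.00).
ΣA = 33531.68 in², ΣAx̄ = 3510258.33 in³, ΣAȳ = 3721624.68 in³.
x̄ = 3510258.33/33531.68 = 104.68 in; ȳ = 3721624.68/33531.68 = 110.99 in.

x̄ = 104.68 in, ȳ = 110.99 in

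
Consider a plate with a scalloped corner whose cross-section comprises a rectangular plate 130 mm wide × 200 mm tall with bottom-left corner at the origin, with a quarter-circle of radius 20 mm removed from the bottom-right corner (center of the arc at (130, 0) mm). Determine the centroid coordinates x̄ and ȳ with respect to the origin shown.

plate: A = 130 × 200 = 26000.00, centroid at (65.00, 100.00).
removed quarter-circle: A = −¼π·20² = -314.16, centroid at (121.51, 8.49).
ΣA = 25685.84 mm²
ΣAx̄ = (26000.00)(65.00) + (-314.16)(121.51) = 1651825.96 mm³
ΣAȳ = (26000.00)(100.00) + (-314.16)(8.49) = 2597333.33 mm³
x̄ = 1651825.96 / 25685.84 = 64.31 mm
ȳ = 2597333.33 / 25685.84 = 101.12 mm

x̄ = 64.31 mm, ȳ = 101.12 mm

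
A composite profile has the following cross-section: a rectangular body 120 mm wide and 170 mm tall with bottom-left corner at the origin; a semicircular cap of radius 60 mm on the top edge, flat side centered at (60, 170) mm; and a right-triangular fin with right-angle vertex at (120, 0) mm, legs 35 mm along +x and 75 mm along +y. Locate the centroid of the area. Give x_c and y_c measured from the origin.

x_c = 63.44 mm, y_c = 104.95 mm

Part | A | x̄ᵢ | ȳᵢ | A·x̄ᵢ | A·ȳᵢ
rectangular body | 20400.00 | 60.00 | 85.00 | 1224000.00 | 1734000.00
semicircular top | 5654.87 | 60.00 | 195.46 | 339292.01 | 1105327.35
triangular fin | 1312.50 | 131.67 | 25.00 | 172812.50 | 32812.50
Σ | 27367.37 |  |  | 1736104.51 | 2872139.85
x_c = 1736104.51 / 27367.37 = 63.44 mm
y_c = 2872139.85 / 27367.37 = 104.95 mm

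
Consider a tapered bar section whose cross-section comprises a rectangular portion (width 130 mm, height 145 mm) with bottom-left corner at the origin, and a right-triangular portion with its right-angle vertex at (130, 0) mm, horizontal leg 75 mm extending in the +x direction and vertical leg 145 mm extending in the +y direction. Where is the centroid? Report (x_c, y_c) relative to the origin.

x_c = 85.15 mm, y_c = 67.09 mm

rectangular portion: A = 130 × 145 = 18850.00, centroid at (65.00, 72.50).
triangular portion: A = ½·75·145 = 5437.50, centroid at (155.00, 48.33).
ΣA = 24287.50 mm²
ΣAx_c = (18850.00)(65.00) + (5437.50)(155.00) = 2068062.50 mm³
ΣAy_c = (18850.00)(72.50) + (5437.50)(48.33) = 1629437.50 mm³
x_c = 2068062.50 / 24287.50 = 85.15 mm
y_c = 1629437.50 / 24287.50 = 67.09 mm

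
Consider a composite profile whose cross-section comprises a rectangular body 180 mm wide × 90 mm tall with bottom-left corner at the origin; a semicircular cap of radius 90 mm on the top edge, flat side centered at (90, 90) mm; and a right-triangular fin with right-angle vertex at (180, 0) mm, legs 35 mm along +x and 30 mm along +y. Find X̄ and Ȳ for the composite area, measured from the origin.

Part | A | x̄ᵢ | ȳᵢ | A·x̄ᵢ | A·ȳᵢ
rectangular body | 16200.00 | 90.00 | 45.00 | 1458000.00 | 729000.00
semicircular top | 12723.45 | 90.00 | 128.20 | 1145110.52 | 1631110.52
triangular fin | 525.00 | 191.67 | 10.00 | 100625.00 | 5250.00
Σ | 29448.45 |  |  | 2703735.52 | 2365360.52
X̄ = 2703735.52 / 29448.45 = 91.81 mm
Ȳ = 2365360.52 / 29448.45 = 80.32 mm

X̄ = 91.81 mm, Ȳ = 80.32 mm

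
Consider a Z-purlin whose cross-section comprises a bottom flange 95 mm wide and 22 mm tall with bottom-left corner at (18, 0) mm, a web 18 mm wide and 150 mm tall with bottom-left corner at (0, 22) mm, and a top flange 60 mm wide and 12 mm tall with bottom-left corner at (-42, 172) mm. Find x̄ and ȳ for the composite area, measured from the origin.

x̄ = 27.69 mm, ȳ = 74.96 mm

bottom flange: A = 95 × 22 = 2090.00, centroid at (65.50, 11.00).
web: A = 18 × 150 = 2700.00, centroid at (9.00, 97.00).
top flange: A = 60 × 12 = 720.00, centroid at (-12.00, 178.00).
ΣA = 5510.00 mm²
ΣAx̄ = (2090.00)(65.50) + (2700.00)(9.00) + (720.00)(-12.00) = 152555.00 mm³
ΣAȳ = (2090.00)(11.00) + (2700.00)(97.00) + (720.00)(178.00) = 413050.00 mm³
x̄ = 152555.00 / 5510.00 = 27.69 mm
ȳ = 413050.00 / 5510.00 = 74.96 mm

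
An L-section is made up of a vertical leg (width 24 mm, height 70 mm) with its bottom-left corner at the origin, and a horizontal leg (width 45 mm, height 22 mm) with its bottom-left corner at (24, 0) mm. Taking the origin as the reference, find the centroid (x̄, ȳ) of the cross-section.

x̄ = 24.79 mm, ȳ = 26.10 mm

Part | A | x̄ᵢ | ȳᵢ | A·x̄ᵢ | A·ȳᵢ
vertical leg | 1680.00 | 12.00 | 35.00 | 20160.00 | 58800.00
horizontal leg | 990.00 | 46.50 | 11.00 | 46035.00 | 10890.00
Σ | 2670.00 |  |  | 66195.00 | 69690.00
x̄ = 66195.00 / 2670.00 = 24.79 mm
ȳ = 69690.00 / 2670.00 = 26.10 mm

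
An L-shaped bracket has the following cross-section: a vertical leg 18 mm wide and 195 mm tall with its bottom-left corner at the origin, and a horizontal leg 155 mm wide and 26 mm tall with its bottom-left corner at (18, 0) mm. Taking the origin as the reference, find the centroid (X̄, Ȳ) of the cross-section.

Part | A | x̄ᵢ | ȳᵢ | A·x̄ᵢ | A·ȳᵢ
vertical leg | 3510.00 | 9.00 | 97.50 | 31590.00 | 342225.00
horizontal leg | 4030.00 | 95.50 | 13.00 | 384865.00 | 52390.00
Σ | 7540.00 |  |  | 416455.00 | 394615.00
X̄ = 416455.00 / 7540.00 = 55.23 mm
Ȳ = 394615.00 / 7540.00 = 52.34 mm

X̄ = 55.23 mm, Ȳ = 52.34 mm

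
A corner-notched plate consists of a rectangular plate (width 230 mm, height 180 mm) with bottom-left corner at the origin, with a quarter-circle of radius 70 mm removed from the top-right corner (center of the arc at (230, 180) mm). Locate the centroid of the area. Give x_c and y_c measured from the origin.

x_c = 106.26 mm, y_c = 83.82 mm

plate: A = 230 × 180 = 41400.00, centroid at (115.00, 90.00).
removed quarter-circle: A = −¼π·70² = -3848.45, centroid at (200.29, 150.29).
ΣA = 37551.55 mm², ΣAx_c = 3990189.60 mm³, ΣAy_c = 3147612.15 mm³.
x_c = 3990189.60/37551.55 = 106.26 mm; y_c = 3147612.15/37551.55 = 83.82 mm.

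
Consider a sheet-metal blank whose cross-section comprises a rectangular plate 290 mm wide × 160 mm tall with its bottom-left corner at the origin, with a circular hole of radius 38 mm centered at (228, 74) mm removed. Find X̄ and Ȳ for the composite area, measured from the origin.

X̄ = 136.01 mm, Ȳ = 80.65 mm

Part | A | x̄ᵢ | ȳᵢ | A·x̄ᵢ | A·ȳᵢ
plate | 46400.00 | 145.00 | 80.00 | 6728000.00 | 3712000.00
hole | -4536.46 | 228.00 | 74.00 | -1034312.83 | -335698.02
Σ | 41863.54 |  |  | 5693687.17 | 3376301.98
X̄ = 5693687.17 / 41863.54 = 136.01 mm
Ȳ = 3376301.98 / 41863.54 = 80.65 mm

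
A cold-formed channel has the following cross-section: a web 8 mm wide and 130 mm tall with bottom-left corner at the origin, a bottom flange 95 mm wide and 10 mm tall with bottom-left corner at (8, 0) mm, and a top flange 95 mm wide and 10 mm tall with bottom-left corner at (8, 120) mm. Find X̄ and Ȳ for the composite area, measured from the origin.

Part | A | x̄ᵢ | ȳᵢ | A·x̄ᵢ | A·ȳᵢ
web | 1040.00 | 4.00 | 65.00 | 4160.00 | 67600.00
bottom flange | 950.00 | 55.50 | 5.00 | 52725.00 | 4750.00
top flange | 950.00 | 55.50 | 125.00 | 52725.00 | 118750.00
Σ | 2940.00 |  |  | 109610.00 | 191100.00
X̄ = 109610.00 / 2940.00 = 37.28 mm
Ȳ = 191100.00 / 2940.00 = 65.00 mm

X̄ = 37.28 mm, Ȳ = 65.00 mm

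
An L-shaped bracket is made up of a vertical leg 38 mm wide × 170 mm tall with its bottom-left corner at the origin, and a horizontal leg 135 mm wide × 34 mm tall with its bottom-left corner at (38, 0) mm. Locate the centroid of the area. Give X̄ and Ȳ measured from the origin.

X̄ = 54.93 mm, Ȳ = 56.75 mm

Part | A | x̄ᵢ | ȳᵢ | A·x̄ᵢ | A·ȳᵢ
vertical leg | 6460.00 | 19.00 | 85.00 | 122740.00 | 549100.00
horizontal leg | 4590.00 | 105.50 | 17.00 | 484245.00 | 78030.00
Σ | 11050.00 |  |  | 606985.00 | 627130.00
X̄ = 606985.00 / 11050.00 = 54.93 mm
Ȳ = 627130.00 / 11050.00 = 56.75 mm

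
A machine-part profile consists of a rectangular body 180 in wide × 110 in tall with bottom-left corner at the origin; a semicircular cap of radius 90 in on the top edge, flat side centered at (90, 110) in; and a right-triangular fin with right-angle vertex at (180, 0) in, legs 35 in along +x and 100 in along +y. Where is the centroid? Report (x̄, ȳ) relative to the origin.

x̄ = 95.19 in, ȳ = 88.49 in

rectangular body: A = 180 × 110 = 19800.00, centroid at (90.00, 55.00).
semicircular top: A = ½π·90² = 12723.45, centroid at (90.00, 148.20).
triangular fin: A = ½·35·100 = 1750.00, centroid at (191.67, 33.33).
ΣA = 34273.45 in², ΣAx̄ = 3262527.19 in³, ΣAȳ = 3032912.86 in³.
x̄ = 3262527.19/34273.45 = 95.19 in; ȳ = 3032912.86/34273.45 = 88.49 in.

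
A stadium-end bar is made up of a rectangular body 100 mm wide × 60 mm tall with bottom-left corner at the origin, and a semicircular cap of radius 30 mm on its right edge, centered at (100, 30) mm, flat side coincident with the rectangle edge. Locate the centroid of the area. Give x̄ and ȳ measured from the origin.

rectangular body: A = 100 × 60 = 6000.00, centroid at (50.00, 30.00).
semicircular end: A = ½π·30² = 1413.72, centroid at (112.73, 30.00).
ΣA = 7413.72 mm², ΣAx̄ = 459371.67 mm³, ΣAȳ = 222411.50 mm³.
x̄ = 459371.67/7413.72 = 61.96 mm; ȳ = 222411.50/7413.72 = 30.00 mm.

x̄ = 61.96 mm, ȳ = 30.00 mm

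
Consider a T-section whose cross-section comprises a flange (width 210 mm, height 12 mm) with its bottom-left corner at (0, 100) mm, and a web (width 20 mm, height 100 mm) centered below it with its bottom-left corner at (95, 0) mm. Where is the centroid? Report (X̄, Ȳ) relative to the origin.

X̄ = 105.00 mm, Ȳ = 81.22 mm

web: A = 20 × 100 = 2000.00, centroid at (105.00, 50.00).
flange: A = 210 × 12 = 2520.00, centroid at (105.00, 106.00).
ΣA = 4520.00 mm², ΣAX̄ = 474600.00 mm³, ΣAȲ = 367120.00 mm³.
X̄ = 474600.00/4520.00 = 105.00 mm; Ȳ = 367120.00/4520.00 = 81.22 mm.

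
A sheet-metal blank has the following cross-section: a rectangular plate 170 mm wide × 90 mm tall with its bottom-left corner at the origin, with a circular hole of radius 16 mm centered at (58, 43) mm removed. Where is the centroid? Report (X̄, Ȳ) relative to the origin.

X̄ = 86.50 mm, Ȳ = 45.11 mm

plate: A = 170 × 90 = 15300.00, centroid at (85.00, 45.00).
hole: A = −π·16² = -804.25, centroid at (58.00, 43.00).
ΣA = 14495.75 mm², ΣAX̄ = 1253853.63 mm³, ΣAȲ = 653917.35 mm³.
X̄ = 1253853.63/14495.75 = 86.50 mm; Ȳ = 653917.35/14495.75 = 45.11 mm.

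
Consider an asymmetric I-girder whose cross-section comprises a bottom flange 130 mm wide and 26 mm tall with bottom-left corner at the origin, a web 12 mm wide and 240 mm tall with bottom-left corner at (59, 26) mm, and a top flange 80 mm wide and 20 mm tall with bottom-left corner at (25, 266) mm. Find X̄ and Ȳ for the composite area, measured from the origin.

X̄ = 65.00 mm, Ȳ = 115.27 mm

bottom flange: A = 130 × 26 = 3380.00, centroid at (65.00, 13.00).
web: A = 12 × 240 = 2880.00, centroid at (65.00, 146.00).
top flange: A = 80 × 20 = 1600.00, centroid at (65.00, 276.00).
ΣA = 7860.00 mm²
ΣAX̄ = (3380.00)(65.00) + (2880.00)(65.00) + (1600.00)(65.00) = 510900.00 mm³
ΣAȲ = (3380.00)(13.00) + (2880.00)(146.00) + (1600.00)(276.00) = 906020.00 mm³
X̄ = 510900.00 / 7860.00 = 65.00 mm
Ȳ = 906020.00 / 7860.00 = 115.27 mm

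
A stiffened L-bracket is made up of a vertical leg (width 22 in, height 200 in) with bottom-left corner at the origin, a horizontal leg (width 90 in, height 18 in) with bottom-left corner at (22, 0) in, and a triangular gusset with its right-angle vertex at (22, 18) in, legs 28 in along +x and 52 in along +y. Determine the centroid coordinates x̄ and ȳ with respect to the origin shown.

vertical leg: A = 22 × 200 = 4400.00, centroid at (11.00, 100.00).
horizontal leg: A = 90 × 18 = 1620.00, centroid at (67.00, 9.00).
gusset: A = ½·28·52 = 728.00, centroid at (31.33, 35.33).
ΣA = 6748.00 in², ΣAx̄ = 179750.67 in³, ΣAȳ = 480302.67 in³.
x̄ = 179750.67/6748.00 = 26.64 in; ȳ = 480302.67/6748.00 = 71.18 in.

x̄ = 26.64 in, ȳ = 71.18 in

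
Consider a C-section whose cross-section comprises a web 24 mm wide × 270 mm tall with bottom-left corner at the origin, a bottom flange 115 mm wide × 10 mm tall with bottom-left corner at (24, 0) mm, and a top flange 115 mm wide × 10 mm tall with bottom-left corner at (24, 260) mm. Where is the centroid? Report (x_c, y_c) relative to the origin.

web: A = 24 × 270 = 6480.00, centroid at (12.00, 135.00).
bottom flange: A = 115 × 10 = 1150.00, centroid at (81.50, 5.00).
top flange: A = 115 × 10 = 1150.00, centroid at (81.50, 265.00).
ΣA = 8780.00 mm²
ΣAx_c = (6480.00)(12.00) + (1150.00)(81.50) + (1150.00)(81.50) = 265210.00 mm³
ΣAy_c = (6480.00)(135.00) + (1150.00)(5.00) + (1150.00)(265.00) = 1185300.00 mm³
x_c = 265210.00 / 8780.00 = 30.21 mm
y_c = 1185300.00 / 8780.00 = 135.00 mm

x_c = 30.21 mm, y_c = 135.00 mm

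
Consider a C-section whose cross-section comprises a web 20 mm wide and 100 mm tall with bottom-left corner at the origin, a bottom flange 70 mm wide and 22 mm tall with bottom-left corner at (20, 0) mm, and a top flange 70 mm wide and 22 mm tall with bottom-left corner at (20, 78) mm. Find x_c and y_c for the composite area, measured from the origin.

Part | A | x̄ᵢ | ȳᵢ | A·x̄ᵢ | A·ȳᵢ
web | 2000.00 | 10.00 | 50.00 | 20000.00 | 100000.00
bottom flange | 1540.00 | 55.00 | 11.00 | 84700.00 | 16940.00
top flange | 1540.00 | 55.00 | 89.00 | 84700.00 | 137060.00
Σ | 5080.00 |  |  | 189400.00 | 254000.00
x_c = 189400.00 / 5080.00 = 37.28 mm
y_c = 254000.00 / 5080.00 = 50.00 mm

x_c = 37.28 mm, y_c = 50.00 mm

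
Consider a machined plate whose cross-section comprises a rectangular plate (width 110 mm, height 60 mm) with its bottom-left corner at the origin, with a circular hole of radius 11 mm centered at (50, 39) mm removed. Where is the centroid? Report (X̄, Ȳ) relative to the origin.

X̄ = 55.31 mm, Ȳ = 29.45 mm

plate: A = 110 × 60 = 6600.00, centroid at (55.00, 30.00).
hole: A = −π·11² = -380.13, centroid at (50.00, 39.00).
ΣA = 6219.87 mm²
ΣAX̄ = (6600.00)(55.00) + (-380.13)(50.00) = 343993.36 mm³
ΣAȲ = (6600.00)(30.00) + (-380.13)(39.00) = 183174.82 mm³
X̄ = 343993.36 / 6219.87 = 55.31 mm
Ȳ = 183174.82 / 6219.87 = 29.45 mm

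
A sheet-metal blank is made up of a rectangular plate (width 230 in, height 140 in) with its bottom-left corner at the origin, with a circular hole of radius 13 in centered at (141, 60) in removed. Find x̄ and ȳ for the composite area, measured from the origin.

x̄ = 114.56 in, ȳ = 70.17 in

plate: A = 230 × 140 = 32200.00, centroid at (115.00, 70.00).
hole: A = −π·13² = -530.93, centroid at (141.00, 60.00).
ΣA = 31669.07 in², ΣAx̄ = 3628138.99 in³, ΣAȳ = 2222144.25 in³.
x̄ = 3628138.99/31669.07 = 114.56 in; ȳ = 2222144.25/31669.07 = 70.17 in.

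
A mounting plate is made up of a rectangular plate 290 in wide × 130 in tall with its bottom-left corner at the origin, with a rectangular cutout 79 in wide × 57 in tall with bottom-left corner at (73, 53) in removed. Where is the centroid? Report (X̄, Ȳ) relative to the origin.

X̄ = 149.41 in, Ȳ = 62.76 in

plate: A = 290 × 130 = 37700.00, centroid at (145.00, 65.00).
hole: A = −(79 × 57) = -4503.00, centroid at (112.50, 81.50).
ΣA = 33197.00 in²
ΣAX̄ = (37700.00)(145.00) + (-4503.00)(112.50) = 4959912.50 in³
ΣAȲ = (37700.00)(65.00) + (-4503.00)(81.50) = 2083505.50 in³
X̄ = 4959912.50 / 33197.00 = 149.41 in
Ȳ = 2083505.50 / 33197.00 = 62.76 in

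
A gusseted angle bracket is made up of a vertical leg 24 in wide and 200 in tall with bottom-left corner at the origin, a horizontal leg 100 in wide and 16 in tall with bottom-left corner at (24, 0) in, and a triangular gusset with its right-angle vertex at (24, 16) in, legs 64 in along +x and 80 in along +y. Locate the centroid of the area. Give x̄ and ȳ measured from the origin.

x̄ = 32.60 in, ȳ = 67.19 in

vertical leg: A = 24 × 200 = 4800.00, centroid at (12.00, 100.00).
horizontal leg: A = 100 × 16 = 1600.00, centroid at (74.00, 8.00).
gusset: A = ½·64·80 = 2560.00, centroid at (45.33, 42.67).
ΣA = 8960.00 in², ΣAx̄ = 292053.33 in³, ΣAȳ = 602026.67 in³.
x̄ = 292053.33/8960.00 = 32.60 in; ȳ = 602026.67/8960.00 = 67.19 in.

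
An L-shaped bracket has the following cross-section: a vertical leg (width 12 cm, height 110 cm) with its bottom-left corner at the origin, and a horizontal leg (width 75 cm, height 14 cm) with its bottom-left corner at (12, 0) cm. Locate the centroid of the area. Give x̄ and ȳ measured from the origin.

vertical leg: A = 12 × 110 = 1320.00, centroid at (6.00, 55.00).
horizontal leg: A = 75 × 14 = 1050.00, centroid at (49.50, 7.00).
ΣA = 2370.00 cm², ΣAx̄ = 59895.00 cm³, ΣAȳ = 79950.00 cm³.
x̄ = 59895.00/2370.00 = 25.27 cm; ȳ = 79950.00/2370.00 = 33.73 cm.

x̄ = 25.27 cm, ȳ = 33.73 cm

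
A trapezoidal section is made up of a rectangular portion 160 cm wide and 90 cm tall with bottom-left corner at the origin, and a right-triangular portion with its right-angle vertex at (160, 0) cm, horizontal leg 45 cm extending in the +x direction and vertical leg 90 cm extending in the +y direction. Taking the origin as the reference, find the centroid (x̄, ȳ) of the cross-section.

x̄ = 91.71 cm, ȳ = 43.15 cm

Part | A | x̄ᵢ | ȳᵢ | A·x̄ᵢ | A·ȳᵢ
rectangular portion | 14400.00 | 80.00 | 45.00 | 1152000.00 | 648000.00
triangular portion | 2025.00 | 175.00 | 30.00 | 354375.00 | 60750.00
Σ | 16425.00 |  |  | 1506375.00 | 708750.00
x̄ = 1506375.00 / 16425.00 = 91.71 cm
ȳ = 708750.00 / 16425.00 = 43.15 cm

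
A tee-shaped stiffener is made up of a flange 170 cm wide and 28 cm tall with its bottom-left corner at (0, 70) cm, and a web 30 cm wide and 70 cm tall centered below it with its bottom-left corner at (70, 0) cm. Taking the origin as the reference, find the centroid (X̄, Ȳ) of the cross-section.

web: A = 30 × 70 = 2100.00, centroid at (85.00, 35.00).
flange: A = 170 × 28 = 4760.00, centroid at (85.00, 84.00).
ΣA = 6860.00 cm², ΣAX̄ = 583100.00 cm³, ΣAȲ = 473340.00 cm³.
X̄ = 583100.00/6860.00 = 85.00 cm; Ȳ = 473340.00/6860.00 = 69.00 cm.

X̄ = 85.00 cm, Ȳ = 69.00 cm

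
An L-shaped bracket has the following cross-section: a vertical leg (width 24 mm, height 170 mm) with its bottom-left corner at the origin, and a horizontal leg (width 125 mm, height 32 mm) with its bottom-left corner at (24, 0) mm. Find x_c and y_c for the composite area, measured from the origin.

x_c = 48.88 mm, y_c = 50.84 mm

vertical leg: A = 24 × 170 = 4080.00, centroid at (12.00, 85.00).
horizontal leg: A = 125 × 32 = 4000.00, centroid at (86.50, 16.00).
ΣA = 8080.00 mm², ΣAx_c = 394960.00 mm³, ΣAy_c = 410800.00 mm³.
x_c = 394960.00/8080.00 = 48.88 mm; y_c = 410800.00/8080.00 = 50.84 mm.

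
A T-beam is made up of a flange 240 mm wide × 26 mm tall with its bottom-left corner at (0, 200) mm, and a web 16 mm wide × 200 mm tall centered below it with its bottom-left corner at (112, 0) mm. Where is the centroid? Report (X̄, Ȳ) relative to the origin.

web: A = 16 × 200 = 3200.00, centroid at (120.00, 100.00).
flange: A = 240 × 26 = 6240.00, centroid at (120.00, 213.00).
ΣA = 9440.00 mm²
ΣAX̄ = (3200.00)(120.00) + (6240.00)(120.00) = 1132800.00 mm³
ΣAȲ = (3200.00)(100.00) + (6240.00)(213.00) = 1649120.00 mm³
X̄ = 1132800.00 / 9440.00 = 120.00 mm
Ȳ = 1649120.00 / 9440.00 = 174.69 mm

X̄ = 120.00 mm, Ȳ = 174.69 mm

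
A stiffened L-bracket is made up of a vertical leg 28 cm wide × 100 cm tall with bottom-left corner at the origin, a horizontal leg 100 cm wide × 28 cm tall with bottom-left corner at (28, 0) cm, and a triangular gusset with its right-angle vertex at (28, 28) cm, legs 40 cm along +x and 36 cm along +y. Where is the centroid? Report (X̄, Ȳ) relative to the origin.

vertical leg: A = 28 × 100 = 2800.00, centroid at (14.00, 50.00).
horizontal leg: A = 100 × 28 = 2800.00, centroid at (78.00, 14.00).
gusset: A = ½·40·36 = 720.00, centroid at (41.33, 40.00).
ΣA = 6320.00 cm²
ΣAX̄ = (2800.00)(14.00) + (2800.00)(78.00) + (720.00)(41.33) = 287360.00 cm³
ΣAȲ = (2800.00)(50.00) + (2800.00)(14.00) + (720.00)(40.00) = 208000.00 cm³
X̄ = 287360.00 / 6320.00 = 45.47 cm
Ȳ = 208000.00 / 6320.00 = 32.91 cm

X̄ = 45.47 cm, Ȳ = 32.91 cm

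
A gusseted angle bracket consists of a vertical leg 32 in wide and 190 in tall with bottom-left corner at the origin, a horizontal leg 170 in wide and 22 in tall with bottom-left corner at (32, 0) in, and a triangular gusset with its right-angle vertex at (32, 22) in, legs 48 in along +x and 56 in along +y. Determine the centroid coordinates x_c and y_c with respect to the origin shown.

vertical leg: A = 32 × 190 = 6080.00, centroid at (16.00, 95.00).
horizontal leg: A = 170 × 22 = 3740.00, centroid at (117.00, 11.00).
gusset: A = ½·48·56 = 1344.00, centroid at (48.00, 40.67).
ΣA = 11164.00 in², ΣAx_c = 599372.00 in³, ΣAy_c = 673396.00 in³.
x_c = 599372.00/11164.00 = 53.69 in; y_c = 673396.00/11164.00 = 60.32 in.

x_c = 53.69 in, y_c = 60.32 in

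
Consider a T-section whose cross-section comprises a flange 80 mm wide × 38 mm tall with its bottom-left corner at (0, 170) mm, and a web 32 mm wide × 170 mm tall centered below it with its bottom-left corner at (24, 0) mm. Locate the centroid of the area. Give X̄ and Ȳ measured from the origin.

web: A = 32 × 170 = 5440.00, centroid at (40.00, 85.00).
flange: A = 80 × 38 = 3040.00, centroid at (40.00, 189.00).
ΣA = 8480.00 mm², ΣAX̄ = 339200.00 mm³, ΣAȲ = 1036960.00 mm³.
X̄ = 339200.00/8480.00 = 40.00 mm; Ȳ = 1036960.00/8480.00 = 122.28 mm.

X̄ = 40.00 mm, Ȳ = 122.28 mm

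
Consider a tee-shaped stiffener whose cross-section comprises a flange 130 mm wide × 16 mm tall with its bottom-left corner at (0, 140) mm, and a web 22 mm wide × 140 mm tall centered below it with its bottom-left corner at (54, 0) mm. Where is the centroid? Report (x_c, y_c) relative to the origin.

Part | A | x̄ᵢ | ȳᵢ | A·x̄ᵢ | A·ȳᵢ
web | 3080.00 | 65.00 | 70.00 | 200200.00 | 215600.00
flange | 2080.00 | 65.00 | 148.00 | 135200.00 | 307840.00
Σ | 5160.00 |  |  | 335400.00 | 523440.00
x_c = 335400.00 / 5160.00 = 65.00 mm
y_c = 523440.00 / 5160.00 = 101.44 mm

x_c = 65.00 mm, y_c = 101.44 mm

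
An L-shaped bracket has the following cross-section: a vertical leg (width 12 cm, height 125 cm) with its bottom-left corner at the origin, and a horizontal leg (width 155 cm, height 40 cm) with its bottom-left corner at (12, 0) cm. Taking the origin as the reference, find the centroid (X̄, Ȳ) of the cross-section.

X̄ = 73.23 cm, Ȳ = 28.28 cm

vertical leg: A = 12 × 125 = 1500.00, centroid at (6.00, 62.50).
horizontal leg: A = 155 × 40 = 6200.00, centroid at (89.50, 20.00).
ΣA = 7700.00 cm², ΣAX̄ = 563900.00 cm³, ΣAȲ = 217750.00 cm³.
X̄ = 563900.00/7700.00 = 73.23 cm; Ȳ = 217750.00/7700.00 = 28.28 cm.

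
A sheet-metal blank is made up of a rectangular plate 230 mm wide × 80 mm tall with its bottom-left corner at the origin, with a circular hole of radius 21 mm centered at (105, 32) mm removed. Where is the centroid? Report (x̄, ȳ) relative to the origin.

Part | A | x̄ᵢ | ȳᵢ | A·x̄ᵢ | A·ȳᵢ
plate | 18400.00 | 115.00 | 40.00 | 2116000.00 | 736000.00
hole | -1385.44 | 105.00 | 32.00 | -145471.45 | -44334.16
Σ | 17014.56 |  |  | 1970528.55 | 691665.84
x̄ = 1970528.55 / 17014.56 = 115.81 mm
ȳ = 691665.84 / 17014.56 = 40.65 mm

x̄ = 115.81 mm, ȳ = 40.65 mm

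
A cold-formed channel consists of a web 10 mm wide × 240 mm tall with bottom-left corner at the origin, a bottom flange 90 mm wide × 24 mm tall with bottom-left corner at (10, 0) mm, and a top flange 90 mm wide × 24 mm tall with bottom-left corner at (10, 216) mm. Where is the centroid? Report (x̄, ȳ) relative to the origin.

web: A = 10 × 240 = 2400.00, centroid at (5.00, 120.00).
bottom flange: A = 90 × 24 = 2160.00, centroid at (55.00, 12.00).
top flange: A = 90 × 24 = 2160.00, centroid at (55.00, 228.00).
ΣA = 6720.00 mm², ΣAx̄ = 249600.00 mm³, ΣAȳ = 806400.00 mm³.
x̄ = 249600.00/6720.00 = 37.14 mm; ȳ = 806400.00/6720.00 = 120.00 mm.

x̄ = 37.14 mm, ȳ = 120.00 mm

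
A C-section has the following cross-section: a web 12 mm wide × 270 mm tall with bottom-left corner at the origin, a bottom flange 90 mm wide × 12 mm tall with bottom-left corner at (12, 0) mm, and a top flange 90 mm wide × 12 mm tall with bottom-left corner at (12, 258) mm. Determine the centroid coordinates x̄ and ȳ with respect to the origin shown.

x̄ = 26.40 mm, ȳ = 135.00 mm

web: A = 12 × 270 = 3240.00, centroid at (6.00, 135.00).
bottom flange: A = 90 × 12 = 1080.00, centroid at (57.00, 6.00).
top flange: A = 90 × 12 = 1080.00, centroid at (57.00, 264.00).
ΣA = 5400.00 mm², ΣAx̄ = 142560.00 mm³, ΣAȳ = 729000.00 mm³.
x̄ = 142560.00/5400.00 = 26.40 mm; ȳ = 729000.00/5400.00 = 135.00 mm.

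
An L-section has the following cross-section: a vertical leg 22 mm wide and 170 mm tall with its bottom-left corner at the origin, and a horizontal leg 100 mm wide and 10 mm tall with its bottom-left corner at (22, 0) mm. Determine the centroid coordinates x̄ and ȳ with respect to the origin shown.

vertical leg: A = 22 × 170 = 3740.00, centroid at (11.00, 85.00).
horizontal leg: A = 100 × 10 = 1000.00, centroid at (72.00, 5.00).
ΣA = 4740.00 mm², ΣAx̄ = 113140.00 mm³, ΣAȳ = 322900.00 mm³.
x̄ = 113140.00/4740.00 = 23.87 mm; ȳ = 322900.00/4740.00 = 68.12 mm.

x̄ = 23.87 mm, ȳ = 68.12 mm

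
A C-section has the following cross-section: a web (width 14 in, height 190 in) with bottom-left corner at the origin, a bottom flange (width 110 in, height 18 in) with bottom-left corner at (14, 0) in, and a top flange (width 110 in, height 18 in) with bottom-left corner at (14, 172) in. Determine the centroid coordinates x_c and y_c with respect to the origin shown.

web: A = 14 × 190 = 2660.00, centroid at (7.00, 95.00).
bottom flange: A = 110 × 18 = 1980.00, centroid at (69.00, 9.00).
top flange: A = 110 × 18 = 1980.00, centroid at (69.00, 181.00).
ΣA = 6620.00 in²
ΣAx_c = (2660.00)(7.00) + (1980.00)(69.00) + (1980.00)(69.00) = 291860.00 in³
ΣAy_c = (2660.00)(95.00) + (1980.00)(9.00) + (1980.00)(181.00) = 628900.00 in³
x_c = 291860.00 / 6620.00 = 44.09 in
y_c = 628900.00 / 6620.00 = 95.00 in

x_c = 44.09 in, y_c = 95.00 in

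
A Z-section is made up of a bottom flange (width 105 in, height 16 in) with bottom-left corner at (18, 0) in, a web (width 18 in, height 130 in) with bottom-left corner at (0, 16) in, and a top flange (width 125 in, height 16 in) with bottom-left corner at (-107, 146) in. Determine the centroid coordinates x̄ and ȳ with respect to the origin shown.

bottom flange: A = 105 × 16 = 1680.00, centroid at (70.50, 8.00).
web: A = 18 × 130 = 2340.00, centroid at (9.00, 81.00).
top flange: A = 125 × 16 = 2000.00, centroid at (-44.50, 154.00).
ΣA = 6020.00 in², ΣAx̄ = 50500.00 in³, ΣAȳ = 510980.00 in³.
x̄ = 50500.00/6020.00 = 8.39 in; ȳ = 510980.00/6020.00 = 84.88 in.

x̄ = 8.39 in, ȳ = 84.88 in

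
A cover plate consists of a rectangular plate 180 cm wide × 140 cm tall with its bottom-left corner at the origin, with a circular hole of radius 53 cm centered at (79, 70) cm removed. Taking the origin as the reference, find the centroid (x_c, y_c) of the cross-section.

plate: A = 180 × 140 = 25200.00, centroid at (90.00, 70.00).
hole: A = −π·53² = -8824.73, centroid at (79.00, 70.00).
ΣA = 16375.27 cm², ΣAx_c = 1570846.03 cm³, ΣAy_c = 1146268.64 cm³.
x_c = 1570846.03/16375.27 = 95.93 cm; y_c = 1146268.64/16375.27 = 70.00 cm.

x_c = 95.93 cm, y_c = 70.00 cm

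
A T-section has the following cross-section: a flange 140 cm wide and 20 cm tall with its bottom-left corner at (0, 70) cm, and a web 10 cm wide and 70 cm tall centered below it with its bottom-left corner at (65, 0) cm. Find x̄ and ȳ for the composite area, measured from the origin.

web: A = 10 × 70 = 700.00, centroid at (70.00, 35.00).
flange: A = 140 × 20 = 2800.00, centroid at (70.00, 80.00).
ΣA = 3500.00 cm²
ΣAx̄ = (700.00)(70.00) + (2800.00)(70.00) = 245000.00 cm³
ΣAȳ = (700.00)(35.00) + (2800.00)(80.00) = 248500.00 cm³
x̄ = 245000.00 / 3500.00 = 70.00 cm
ȳ = 248500.00 / 3500.00 = 71.00 cm

x̄ = 70.00 cm, ȳ = 71.00 cm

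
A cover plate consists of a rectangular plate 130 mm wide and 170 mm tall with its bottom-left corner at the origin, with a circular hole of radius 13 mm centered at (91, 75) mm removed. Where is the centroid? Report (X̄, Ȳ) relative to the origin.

plate: A = 130 × 170 = 22100.00, centroid at (65.00, 85.00).
hole: A = −π·13² = -530.93, centroid at (91.00, 75.00).
ΣA = 21569.07 mm²
ΣAX̄ = (22100.00)(65.00) + (-530.93)(91.00) = 1388185.45 mm³
ΣAȲ = (22100.00)(85.00) + (-530.93)(75.00) = 1838680.31 mm³
X̄ = 1388185.45 / 21569.07 = 64.36 mm
Ȳ = 1838680.31 / 21569.07 = 85.25 mm

X̄ = 64.36 mm, Ȳ = 85.25 mm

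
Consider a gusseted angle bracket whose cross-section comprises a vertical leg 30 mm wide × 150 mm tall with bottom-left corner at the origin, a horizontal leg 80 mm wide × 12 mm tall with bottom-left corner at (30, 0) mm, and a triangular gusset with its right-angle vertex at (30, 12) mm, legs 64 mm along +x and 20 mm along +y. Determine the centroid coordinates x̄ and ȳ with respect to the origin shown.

vertical leg: A = 30 × 150 = 4500.00, centroid at (15.00, 75.00).
horizontal leg: A = 80 × 12 = 960.00, centroid at (70.00, 6.00).
gusset: A = ½·64·20 = 640.00, centroid at (51.33, 18.67).
ΣA = 6100.00 mm²
ΣAx̄ = (4500.00)(15.00) + (960.00)(70.00) + (640.00)(51.33) = 167553.33 mm³
ΣAȳ = (4500.00)(75.00) + (960.00)(6.00) + (640.00)(18.67) = 355206.67 mm³
x̄ = 167553.33 / 6100.00 = 27.47 mm
ȳ = 355206.67 / 6100.00 = 58.23 mm

x̄ = 27.47 mm, ȳ = 58.23 mm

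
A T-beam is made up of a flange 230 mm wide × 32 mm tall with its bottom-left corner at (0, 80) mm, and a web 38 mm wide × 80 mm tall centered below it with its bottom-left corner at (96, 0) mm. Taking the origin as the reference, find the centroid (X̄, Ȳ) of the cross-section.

X̄ = 115.00 mm, Ȳ = 79.63 mm

Part | A | x̄ᵢ | ȳᵢ | A·x̄ᵢ | A·ȳᵢ
web | 3040.00 | 115.00 | 40.00 | 349600.00 | 121600.00
flange | 7360.00 | 115.00 | 96.00 | 846400.00 | 706560.00
Σ | 10400.00 |  |  | 1196000.00 | 828160.00
X̄ = 1196000.00 / 10400.00 = 115.00 mm
Ȳ = 828160.00 / 10400.00 = 79.63 mm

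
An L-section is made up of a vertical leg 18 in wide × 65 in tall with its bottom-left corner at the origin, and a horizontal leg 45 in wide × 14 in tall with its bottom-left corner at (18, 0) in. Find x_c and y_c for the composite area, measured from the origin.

vertical leg: A = 18 × 65 = 1170.00, centroid at (9.00, 32.50).
horizontal leg: A = 45 × 14 = 630.00, centroid at (40.50, 7.00).
ΣA = 1800.00 in²
ΣAx_c = (1170.00)(9.00) + (630.00)(40.50) = 36045.00 in³
ΣAy_c = (1170.00)(32.50) + (630.00)(7.00) = 42435.00 in³
x_c = 36045.00 / 1800.00 = 20.02 in
y_c = 42435.00 / 1800.00 = 23.57 in

x_c = 20.02 in, y_c = 23.57 in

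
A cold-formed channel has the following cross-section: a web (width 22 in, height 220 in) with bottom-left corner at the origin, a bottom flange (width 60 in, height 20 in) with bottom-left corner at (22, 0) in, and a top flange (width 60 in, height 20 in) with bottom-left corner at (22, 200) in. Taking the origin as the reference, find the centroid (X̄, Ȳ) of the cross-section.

web: A = 22 × 220 = 4840.00, centroid at (11.00, 110.00).
bottom flange: A = 60 × 20 = 1200.00, centroid at (52.00, 10.00).
top flange: A = 60 × 20 = 1200.00, centroid at (52.00, 210.00).
ΣA = 7240.00 in²
ΣAX̄ = (4840.00)(11.00) + (1200.00)(52.00) + (1200.00)(52.00) = 178040.00 in³
ΣAȲ = (4840.00)(110.00) + (1200.00)(10.00) + (1200.00)(210.00) = 796400.00 in³
X̄ = 178040.00 / 7240.00 = 24.59 in
Ȳ = 796400.00 / 7240.00 = 110.00 in

X̄ = 24.59 in, Ȳ = 110.00 in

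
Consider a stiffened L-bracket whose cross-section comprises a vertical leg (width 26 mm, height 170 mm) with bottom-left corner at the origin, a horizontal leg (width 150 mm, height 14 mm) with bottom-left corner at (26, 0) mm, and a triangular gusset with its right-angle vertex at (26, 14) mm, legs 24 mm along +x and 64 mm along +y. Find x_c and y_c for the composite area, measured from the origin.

Part | A | x̄ᵢ | ȳᵢ | A·x̄ᵢ | A·ȳᵢ
vertical leg | 4420.00 | 13.00 | 85.00 | 57460.00 | 375700.00
horizontal leg | 2100.00 | 101.00 | 7.00 | 212100.00 | 14700.00
gusset | 768.00 | 34.00 | 35.33 | 26112.00 | 27136.00
Σ | 7288.00 |  |  | 295672.00 | 417536.00
x_c = 295672.00 / 7288.00 = 40.57 mm
y_c = 417536.00 / 7288.00 = 57.29 mm

x_c = 40.57 mm, y_c = 57.29 mm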